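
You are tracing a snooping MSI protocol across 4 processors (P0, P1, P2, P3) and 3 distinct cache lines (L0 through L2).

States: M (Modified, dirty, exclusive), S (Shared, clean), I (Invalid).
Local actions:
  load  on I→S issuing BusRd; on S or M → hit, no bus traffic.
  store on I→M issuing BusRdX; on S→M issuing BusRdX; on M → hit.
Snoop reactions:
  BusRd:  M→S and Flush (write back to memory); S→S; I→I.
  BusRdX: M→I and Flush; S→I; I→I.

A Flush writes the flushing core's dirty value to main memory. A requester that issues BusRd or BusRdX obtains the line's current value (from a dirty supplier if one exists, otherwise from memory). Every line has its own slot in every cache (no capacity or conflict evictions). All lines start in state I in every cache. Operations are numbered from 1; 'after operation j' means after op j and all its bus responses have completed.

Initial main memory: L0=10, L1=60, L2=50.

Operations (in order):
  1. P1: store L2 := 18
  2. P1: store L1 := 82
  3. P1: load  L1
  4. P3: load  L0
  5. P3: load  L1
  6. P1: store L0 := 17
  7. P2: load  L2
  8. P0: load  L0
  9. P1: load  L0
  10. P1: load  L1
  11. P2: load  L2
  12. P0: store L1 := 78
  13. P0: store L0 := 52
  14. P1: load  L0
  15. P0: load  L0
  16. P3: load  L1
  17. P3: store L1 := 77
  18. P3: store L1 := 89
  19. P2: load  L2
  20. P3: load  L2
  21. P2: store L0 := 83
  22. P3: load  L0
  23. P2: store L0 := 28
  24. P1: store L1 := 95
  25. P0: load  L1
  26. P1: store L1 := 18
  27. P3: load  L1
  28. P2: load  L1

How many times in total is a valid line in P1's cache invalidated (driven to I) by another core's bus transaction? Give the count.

invalidations = 3

  op1 P1: store L2 := 18 → I/M/I/I on L2; bus BusRdX; mem=50
  op2 P1: store L1 := 82 → I/M/I/I on L1; bus BusRdX; mem=60
  op3 P1: load  L1 → I/M/I/I on L1; bus (none); mem=60
  op4 P3: load  L0 → I/I/I/S on L0; bus BusRd; mem=10
  op5 P3: load  L1 → I/S/I/S on L1; bus BusRd Flush; mem=82
  op6 P1: store L0 := 17 → I/M/I/I on L0; bus BusRdX; mem=10
  op7 P2: load  L2 → I/S/S/I on L2; bus BusRd Flush; mem=18
  op8 P0: load  L0 → S/S/I/I on L0; bus BusRd Flush; mem=17
  op9 P1: load  L0 → S/S/I/I on L0; bus (none); mem=17
  op10 P1: load  L1 → I/S/I/S on L1; bus (none); mem=82
  op11 P2: load  L2 → I/S/S/I on L2; bus (none); mem=18
  op12 P0: store L1 := 78 → M/I/I/I on L1; bus BusRdX; mem=82
  op13 P0: store L0 := 52 → M/I/I/I on L0; bus BusRdX; mem=17
  op14 P1: load  L0 → S/S/I/I on L0; bus BusRd Flush; mem=52
  op15 P0: load  L0 → S/S/I/I on L0; bus (none); mem=52
  op16 P3: load  L1 → S/I/I/S on L1; bus BusRd Flush; mem=78
  op17 P3: store L1 := 77 → I/I/I/M on L1; bus BusRdX; mem=78
  op18 P3: store L1 := 89 → I/I/I/M on L1; bus (none); mem=78
  op19 P2: load  L2 → I/S/S/I on L2; bus (none); mem=18
  op20 P3: load  L2 → I/S/S/S on L2; bus BusRd; mem=18
  op21 P2: store L0 := 83 → I/I/M/I on L0; bus BusRdX; mem=52
  op22 P3: load  L0 → I/I/S/S on L0; bus BusRd Flush; mem=83
  op23 P2: store L0 := 28 → I/I/M/I on L0; bus BusRdX; mem=83
  op24 P1: store L1 := 95 → I/M/I/I on L1; bus BusRdX Flush; mem=89
  op25 P0: load  L1 → S/S/I/I on L1; bus BusRd Flush; mem=95
  op26 P1: store L1 := 18 → I/M/I/I on L1; bus BusRdX; mem=95
  op27 P3: load  L1 → I/S/I/S on L1; bus BusRd Flush; mem=18
  op28 P2: load  L1 → I/S/S/S on L1; bus BusRd; mem=18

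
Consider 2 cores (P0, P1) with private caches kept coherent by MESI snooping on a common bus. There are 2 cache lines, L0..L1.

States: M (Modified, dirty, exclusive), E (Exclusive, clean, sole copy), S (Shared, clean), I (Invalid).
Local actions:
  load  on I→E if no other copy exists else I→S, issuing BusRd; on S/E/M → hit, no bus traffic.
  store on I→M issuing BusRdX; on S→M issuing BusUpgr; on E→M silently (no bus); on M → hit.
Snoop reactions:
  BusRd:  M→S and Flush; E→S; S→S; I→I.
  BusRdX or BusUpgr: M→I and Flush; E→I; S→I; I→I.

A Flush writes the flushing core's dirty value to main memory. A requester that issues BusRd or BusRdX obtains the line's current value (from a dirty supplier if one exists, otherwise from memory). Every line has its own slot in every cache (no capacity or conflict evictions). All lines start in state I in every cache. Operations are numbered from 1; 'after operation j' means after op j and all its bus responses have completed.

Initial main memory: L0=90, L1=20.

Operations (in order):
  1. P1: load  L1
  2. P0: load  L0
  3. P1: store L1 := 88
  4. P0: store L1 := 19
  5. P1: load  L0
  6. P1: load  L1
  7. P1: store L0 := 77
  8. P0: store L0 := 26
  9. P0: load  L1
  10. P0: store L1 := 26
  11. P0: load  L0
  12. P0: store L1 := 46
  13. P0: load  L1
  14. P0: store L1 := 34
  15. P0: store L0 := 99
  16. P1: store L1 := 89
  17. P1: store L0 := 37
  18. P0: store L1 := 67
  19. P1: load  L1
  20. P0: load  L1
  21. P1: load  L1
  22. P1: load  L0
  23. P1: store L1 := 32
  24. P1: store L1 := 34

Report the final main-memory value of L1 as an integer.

step 1: P1: load  L1  ⟶  IE  (L1)  txn=BusRd  M[L1]=20
step 2: P0: load  L0  ⟶  EI  (L0)  txn=BusRd  M[L0]=90
step 3: P1: store L1 := 88  ⟶  IM  (L1)  txn=∅  M[L1]=20
step 4: P0: store L1 := 19  ⟶  MI  (L1)  txn=BusRdX+Flush  M[L1]=88
step 5: P1: load  L0  ⟶  SS  (L0)  txn=BusRd  M[L0]=90
step 6: P1: load  L1  ⟶  SS  (L1)  txn=BusRd+Flush  M[L1]=19
step 7: P1: store L0 := 77  ⟶  IM  (L0)  txn=BusUpgr  M[L0]=90
step 8: P0: store L0 := 26  ⟶  MI  (L0)  txn=BusRdX+Flush  M[L0]=77
step 9: P0: load  L1  ⟶  SS  (L1)  txn=∅  M[L1]=19
step 10: P0: store L1 := 26  ⟶  MI  (L1)  txn=BusUpgr  M[L1]=19
step 11: P0: load  L0  ⟶  MI  (L0)  txn=∅  M[L0]=77
step 12: P0: store L1 := 46  ⟶  MI  (L1)  txn=∅  M[L1]=19
step 13: P0: load  L1  ⟶  MI  (L1)  txn=∅  M[L1]=19
step 14: P0: store L1 := 34  ⟶  MI  (L1)  txn=∅  M[L1]=19
step 15: P0: store L0 := 99  ⟶  MI  (L0)  txn=∅  M[L0]=77
step 16: P1: store L1 := 89  ⟶  IM  (L1)  txn=BusRdX+Flush  M[L1]=34
step 17: P1: store L0 := 37  ⟶  IM  (L0)  txn=BusRdX+Flush  M[L0]=99
step 18: P0: store L1 := 67  ⟶  MI  (L1)  txn=BusRdX+Flush  M[L1]=89
step 19: P1: load  L1  ⟶  SS  (L1)  txn=BusRd+Flush  M[L1]=67
step 20: P0: load  L1  ⟶  SS  (L1)  txn=∅  M[L1]=67
step 21: P1: load  L1  ⟶  SS  (L1)  txn=∅  M[L1]=67
step 22: P1: load  L0  ⟶  IM  (L0)  txn=∅  M[L0]=99
step 23: P1: store L1 := 32  ⟶  IM  (L1)  txn=BusUpgr  M[L1]=67
step 24: P1: store L1 := 34  ⟶  IM  (L1)  txn=∅  M[L1]=67

memory[L1] = 67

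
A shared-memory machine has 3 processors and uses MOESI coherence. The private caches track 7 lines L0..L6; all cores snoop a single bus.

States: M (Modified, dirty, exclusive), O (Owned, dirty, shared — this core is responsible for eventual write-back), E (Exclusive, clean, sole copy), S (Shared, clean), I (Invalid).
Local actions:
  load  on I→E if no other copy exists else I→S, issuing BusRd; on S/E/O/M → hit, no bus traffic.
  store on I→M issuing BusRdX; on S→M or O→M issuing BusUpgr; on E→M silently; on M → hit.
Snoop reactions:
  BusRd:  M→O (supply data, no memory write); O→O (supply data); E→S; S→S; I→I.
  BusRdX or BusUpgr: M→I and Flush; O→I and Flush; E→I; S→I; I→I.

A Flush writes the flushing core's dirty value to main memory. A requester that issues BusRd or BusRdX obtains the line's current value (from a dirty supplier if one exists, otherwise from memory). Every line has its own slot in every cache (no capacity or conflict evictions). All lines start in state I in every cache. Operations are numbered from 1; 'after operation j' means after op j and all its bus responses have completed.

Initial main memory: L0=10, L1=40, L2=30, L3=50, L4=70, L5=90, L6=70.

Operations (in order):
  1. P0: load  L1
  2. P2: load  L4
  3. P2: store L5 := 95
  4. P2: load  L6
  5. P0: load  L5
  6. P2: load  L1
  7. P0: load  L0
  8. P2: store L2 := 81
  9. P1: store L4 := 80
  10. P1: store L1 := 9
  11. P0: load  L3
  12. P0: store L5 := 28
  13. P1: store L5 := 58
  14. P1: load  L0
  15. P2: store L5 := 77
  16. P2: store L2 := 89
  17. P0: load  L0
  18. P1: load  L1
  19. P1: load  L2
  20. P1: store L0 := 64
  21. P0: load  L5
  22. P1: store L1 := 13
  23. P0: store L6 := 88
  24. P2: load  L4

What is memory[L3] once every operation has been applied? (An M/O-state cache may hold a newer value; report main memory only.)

[1] P0: load  L1 | P0:E(40), P1:I, P2:I | bus: BusRd
[2] P2: load  L4 | P0:I, P1:I, P2:E(70) | bus: BusRd
[3] P2: store L5 := 95 | P0:I, P1:I, P2:M(95) | bus: BusRdX
[4] P2: load  L6 | P0:I, P1:I, P2:E(70) | bus: BusRd
[5] P0: load  L5 | P0:S(95), P1:I, P2:O(95) | bus: BusRd
[6] P2: load  L1 | P0:S(40), P1:I, P2:S(40) | bus: BusRd
[7] P0: load  L0 | P0:E(10), P1:I, P2:I | bus: BusRd
[8] P2: store L2 := 81 | P0:I, P1:I, P2:M(81) | bus: BusRdX
[9] P1: store L4 := 80 | P0:I, P1:M(80), P2:I | bus: BusRdX
[10] P1: store L1 := 9 | P0:I, P1:M(9), P2:I | bus: BusRdX
[11] P0: load  L3 | P0:E(50), P1:I, P2:I | bus: BusRd
[12] P0: store L5 := 28 | P0:M(28), P1:I, P2:I | bus: BusUpgr,Flush
[13] P1: store L5 := 58 | P0:I, P1:M(58), P2:I | bus: BusRdX,Flush
[14] P1: load  L0 | P0:S(10), P1:S(10), P2:I | bus: BusRd
[15] P2: store L5 := 77 | P0:I, P1:I, P2:M(77) | bus: BusRdX,Flush
[16] P2: store L2 := 89 | P0:I, P1:I, P2:M(89) | bus: none
[17] P0: load  L0 | P0:S(10), P1:S(10), P2:I | bus: none
[18] P1: load  L1 | P0:I, P1:M(9), P2:I | bus: none
[19] P1: load  L2 | P0:I, P1:S(89), P2:O(89) | bus: BusRd
[20] P1: store L0 := 64 | P0:I, P1:M(64), P2:I | bus: BusUpgr
[21] P0: load  L5 | P0:S(77), P1:I, P2:O(77) | bus: BusRd
[22] P1: store L1 := 13 | P0:I, P1:M(13), P2:I | bus: none
[23] P0: store L6 := 88 | P0:M(88), P1:I, P2:I | bus: BusRdX
[24] P2: load  L4 | P0:I, P1:O(80), P2:S(80) | bus: BusRd

memory[L3] = 50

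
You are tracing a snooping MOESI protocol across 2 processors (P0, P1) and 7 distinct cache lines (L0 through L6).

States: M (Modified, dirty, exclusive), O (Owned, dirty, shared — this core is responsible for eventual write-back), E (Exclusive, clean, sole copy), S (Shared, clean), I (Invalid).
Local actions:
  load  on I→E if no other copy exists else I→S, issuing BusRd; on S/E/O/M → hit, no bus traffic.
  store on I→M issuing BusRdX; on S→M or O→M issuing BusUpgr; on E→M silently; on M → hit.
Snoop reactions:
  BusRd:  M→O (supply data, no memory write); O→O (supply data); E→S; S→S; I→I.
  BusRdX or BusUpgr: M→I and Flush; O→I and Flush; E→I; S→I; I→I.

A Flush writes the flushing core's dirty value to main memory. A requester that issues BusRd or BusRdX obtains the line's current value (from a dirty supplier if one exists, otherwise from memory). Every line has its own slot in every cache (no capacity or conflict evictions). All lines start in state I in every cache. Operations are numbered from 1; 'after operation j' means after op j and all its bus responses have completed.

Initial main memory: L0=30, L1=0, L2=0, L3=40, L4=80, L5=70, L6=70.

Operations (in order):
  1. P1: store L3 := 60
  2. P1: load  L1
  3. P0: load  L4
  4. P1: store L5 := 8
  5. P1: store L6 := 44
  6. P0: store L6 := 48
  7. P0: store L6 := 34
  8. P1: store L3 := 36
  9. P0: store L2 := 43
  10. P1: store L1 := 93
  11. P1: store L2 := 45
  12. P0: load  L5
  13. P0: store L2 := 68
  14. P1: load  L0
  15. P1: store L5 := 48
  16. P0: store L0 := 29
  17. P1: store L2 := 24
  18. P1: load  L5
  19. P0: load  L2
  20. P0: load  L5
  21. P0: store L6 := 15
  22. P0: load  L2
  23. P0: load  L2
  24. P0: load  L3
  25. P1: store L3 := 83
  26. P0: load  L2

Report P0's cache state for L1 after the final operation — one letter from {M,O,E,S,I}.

1. P1: store L3 := 60  bus=[BusRdX]  L3: P0=I P1=M  mem[L3]=40
2. P1: load  L1  bus=[BusRd]  L1: P0=I P1=E  mem[L1]=0
3. P0: load  L4  bus=[BusRd]  L4: P0=E P1=I  mem[L4]=80
4. P1: store L5 := 8  bus=[BusRdX]  L5: P0=I P1=M  mem[L5]=70
5. P1: store L6 := 44  bus=[BusRdX]  L6: P0=I P1=M  mem[L6]=70
6. P0: store L6 := 48  bus=[BusRdX,Flush]  L6: P0=M P1=I  mem[L6]=44
7. P0: store L6 := 34  bus=[-]  L6: P0=M P1=I  mem[L6]=44
8. P1: store L3 := 36  bus=[-]  L3: P0=I P1=M  mem[L3]=40
9. P0: store L2 := 43  bus=[BusRdX]  L2: P0=M P1=I  mem[L2]=0
10. P1: store L1 := 93  bus=[-]  L1: P0=I P1=M  mem[L1]=0
11. P1: store L2 := 45  bus=[BusRdX,Flush]  L2: P0=I P1=M  mem[L2]=43
12. P0: load  L5  bus=[BusRd]  L5: P0=S P1=O  mem[L5]=70
13. P0: store L2 := 68  bus=[BusRdX,Flush]  L2: P0=M P1=I  mem[L2]=45
14. P1: load  L0  bus=[BusRd]  L0: P0=I P1=E  mem[L0]=30
15. P1: store L5 := 48  bus=[BusUpgr]  L5: P0=I P1=M  mem[L5]=70
16. P0: store L0 := 29  bus=[BusRdX]  L0: P0=M P1=I  mem[L0]=30
17. P1: store L2 := 24  bus=[BusRdX,Flush]  L2: P0=I P1=M  mem[L2]=68
18. P1: load  L5  bus=[-]  L5: P0=I P1=M  mem[L5]=70
19. P0: load  L2  bus=[BusRd]  L2: P0=S P1=O  mem[L2]=68
20. P0: load  L5  bus=[BusRd]  L5: P0=S P1=O  mem[L5]=70
21. P0: store L6 := 15  bus=[-]  L6: P0=M P1=I  mem[L6]=44
22. P0: load  L2  bus=[-]  L2: P0=S P1=O  mem[L2]=68
23. P0: load  L2  bus=[-]  L2: P0=S P1=O  mem[L2]=68
24. P0: load  L3  bus=[BusRd]  L3: P0=S P1=O  mem[L3]=40
25. P1: store L3 := 83  bus=[BusUpgr]  L3: P0=I P1=M  mem[L3]=40
26. P0: load  L2  bus=[-]  L2: P0=S P1=O  mem[L2]=68

state = I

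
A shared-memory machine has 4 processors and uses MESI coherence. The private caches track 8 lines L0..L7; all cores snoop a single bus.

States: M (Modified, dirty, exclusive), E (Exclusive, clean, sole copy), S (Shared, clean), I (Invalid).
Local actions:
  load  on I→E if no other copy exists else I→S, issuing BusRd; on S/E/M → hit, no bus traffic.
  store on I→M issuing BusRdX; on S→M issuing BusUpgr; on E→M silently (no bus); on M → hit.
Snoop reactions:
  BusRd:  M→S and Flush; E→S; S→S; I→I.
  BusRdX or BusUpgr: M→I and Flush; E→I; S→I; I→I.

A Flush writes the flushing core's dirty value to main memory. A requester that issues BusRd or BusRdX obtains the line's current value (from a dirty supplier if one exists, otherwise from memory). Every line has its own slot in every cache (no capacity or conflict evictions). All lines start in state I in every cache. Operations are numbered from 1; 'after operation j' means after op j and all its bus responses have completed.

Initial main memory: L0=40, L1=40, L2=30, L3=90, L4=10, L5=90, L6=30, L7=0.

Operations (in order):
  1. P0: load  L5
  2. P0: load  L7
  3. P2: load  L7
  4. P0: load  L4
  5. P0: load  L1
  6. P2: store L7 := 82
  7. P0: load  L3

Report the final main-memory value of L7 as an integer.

  op1 P0: load  L5 → E/I/I/I on L5; bus BusRd; mem=90
  op2 P0: load  L7 → E/I/I/I on L7; bus BusRd; mem=0
  op3 P2: load  L7 → S/I/S/I on L7; bus BusRd; mem=0
  op4 P0: load  L4 → E/I/I/I on L4; bus BusRd; mem=10
  op5 P0: load  L1 → E/I/I/I on L1; bus BusRd; mem=40
  op6 P2: store L7 := 82 → I/I/M/I on L7; bus BusUpgr; mem=0
  op7 P0: load  L3 → E/I/I/I on L3; bus BusRd; mem=90

memory[L7] = 0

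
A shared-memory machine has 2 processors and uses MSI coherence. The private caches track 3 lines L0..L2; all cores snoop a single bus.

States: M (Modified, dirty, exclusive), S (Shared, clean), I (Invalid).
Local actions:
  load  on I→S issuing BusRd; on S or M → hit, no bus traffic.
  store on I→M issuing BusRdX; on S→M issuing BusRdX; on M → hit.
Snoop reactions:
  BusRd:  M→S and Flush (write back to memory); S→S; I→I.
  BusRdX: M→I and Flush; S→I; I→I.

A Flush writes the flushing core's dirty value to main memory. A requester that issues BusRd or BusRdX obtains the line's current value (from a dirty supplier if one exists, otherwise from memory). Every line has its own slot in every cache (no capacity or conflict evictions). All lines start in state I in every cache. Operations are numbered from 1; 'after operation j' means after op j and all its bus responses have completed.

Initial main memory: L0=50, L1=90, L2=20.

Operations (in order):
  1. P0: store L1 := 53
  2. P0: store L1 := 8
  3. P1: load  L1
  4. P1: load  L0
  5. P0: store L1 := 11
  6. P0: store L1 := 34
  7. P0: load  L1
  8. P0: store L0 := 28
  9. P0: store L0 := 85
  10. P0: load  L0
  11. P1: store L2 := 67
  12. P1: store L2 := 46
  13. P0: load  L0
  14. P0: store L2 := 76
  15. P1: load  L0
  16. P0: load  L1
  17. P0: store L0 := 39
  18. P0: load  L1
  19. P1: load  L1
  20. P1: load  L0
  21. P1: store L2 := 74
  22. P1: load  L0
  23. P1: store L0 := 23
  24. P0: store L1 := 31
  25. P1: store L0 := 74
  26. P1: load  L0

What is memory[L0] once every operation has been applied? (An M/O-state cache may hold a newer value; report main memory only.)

memory[L0] = 39

  op1 P0: store L1 := 53 → M/I on L1; bus BusRdX; mem=90
  op2 P0: store L1 := 8 → M/I on L1; bus (none); mem=90
  op3 P1: load  L1 → S/S on L1; bus BusRd Flush; mem=8
  op4 P1: load  L0 → I/S on L0; bus BusRd; mem=50
  op5 P0: store L1 := 11 → M/I on L1; bus BusRdX; mem=8
  op6 P0: store L1 := 34 → M/I on L1; bus (none); mem=8
  op7 P0: load  L1 → M/I on L1; bus (none); mem=8
  op8 P0: store L0 := 28 → M/I on L0; bus BusRdX; mem=50
  op9 P0: store L0 := 85 → M/I on L0; bus (none); mem=50
  op10 P0: load  L0 → M/I on L0; bus (none); mem=50
  op11 P1: store L2 := 67 → I/M on L2; bus BusRdX; mem=20
  op12 P1: store L2 := 46 → I/M on L2; bus (none); mem=20
  op13 P0: load  L0 → M/I on L0; bus (none); mem=50
  op14 P0: store L2 := 76 → M/I on L2; bus BusRdX Flush; mem=46
  op15 P1: load  L0 → S/S on L0; bus BusRd Flush; mem=85
  op16 P0: load  L1 → M/I on L1; bus (none); mem=8
  op17 P0: store L0 := 39 → M/I on L0; bus BusRdX; mem=85
  op18 P0: load  L1 → M/I on L1; bus (none); mem=8
  op19 P1: load  L1 → S/S on L1; bus BusRd Flush; mem=34
  op20 P1: load  L0 → S/S on L0; bus BusRd Flush; mem=39
  op21 P1: store L2 := 74 → I/M on L2; bus BusRdX Flush; mem=76
  op22 P1: load  L0 → S/S on L0; bus (none); mem=39
  op23 P1: store L0 := 23 → I/M on L0; bus BusRdX; mem=39
  op24 P0: store L1 := 31 → M/I on L1; bus BusRdX; mem=34
  op25 P1: store L0 := 74 → I/M on L0; bus (none); mem=39
  op26 P1: load  L0 → I/M on L0; bus (none); mem=39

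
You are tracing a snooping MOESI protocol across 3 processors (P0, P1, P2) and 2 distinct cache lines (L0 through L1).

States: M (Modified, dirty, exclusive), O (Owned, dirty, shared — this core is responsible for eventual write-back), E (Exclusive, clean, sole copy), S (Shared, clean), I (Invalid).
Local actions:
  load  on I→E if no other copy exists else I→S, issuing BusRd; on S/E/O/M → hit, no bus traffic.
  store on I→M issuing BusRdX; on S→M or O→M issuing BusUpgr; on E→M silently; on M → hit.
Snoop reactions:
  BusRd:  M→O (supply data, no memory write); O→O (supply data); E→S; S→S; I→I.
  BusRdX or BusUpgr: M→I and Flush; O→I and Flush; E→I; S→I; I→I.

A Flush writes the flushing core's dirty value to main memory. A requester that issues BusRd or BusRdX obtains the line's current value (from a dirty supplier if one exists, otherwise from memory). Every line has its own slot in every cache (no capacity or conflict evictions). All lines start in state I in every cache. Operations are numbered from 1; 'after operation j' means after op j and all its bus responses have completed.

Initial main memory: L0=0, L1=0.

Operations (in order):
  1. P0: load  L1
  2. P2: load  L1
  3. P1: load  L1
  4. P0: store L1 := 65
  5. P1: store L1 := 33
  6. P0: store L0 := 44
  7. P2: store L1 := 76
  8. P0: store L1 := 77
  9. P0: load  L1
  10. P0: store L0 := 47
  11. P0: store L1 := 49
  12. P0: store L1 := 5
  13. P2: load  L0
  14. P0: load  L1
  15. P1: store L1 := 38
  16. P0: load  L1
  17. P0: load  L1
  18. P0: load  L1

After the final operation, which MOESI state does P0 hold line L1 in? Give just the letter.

state = S

  op1 P0: load  L1 → E/I/I on L1; bus BusRd; mem=0
  op2 P2: load  L1 → S/I/S on L1; bus BusRd; mem=0
  op3 P1: load  L1 → S/S/S on L1; bus BusRd; mem=0
  op4 P0: store L1 := 65 → M/I/I on L1; bus BusUpgr; mem=0
  op5 P1: store L1 := 33 → I/M/I on L1; bus BusRdX Flush; mem=65
  op6 P0: store L0 := 44 → M/I/I on L0; bus BusRdX; mem=0
  op7 P2: store L1 := 76 → I/I/M on L1; bus BusRdX Flush; mem=33
  op8 P0: store L1 := 77 → M/I/I on L1; bus BusRdX Flush; mem=76
  op9 P0: load  L1 → M/I/I on L1; bus (none); mem=76
  op10 P0: store L0 := 47 → M/I/I on L0; bus (none); mem=0
  op11 P0: store L1 := 49 → M/I/I on L1; bus (none); mem=76
  op12 P0: store L1 := 5 → M/I/I on L1; bus (none); mem=76
  op13 P2: load  L0 → O/I/S on L0; bus BusRd; mem=0
  op14 P0: load  L1 → M/I/I on L1; bus (none); mem=76
  op15 P1: store L1 := 38 → I/M/I on L1; bus BusRdX Flush; mem=5
  op16 P0: load  L1 → S/O/I on L1; bus BusRd; mem=5
  op17 P0: load  L1 → S/O/I on L1; bus (none); mem=5
  op18 P0: load  L1 → S/O/I on L1; bus (none); mem=5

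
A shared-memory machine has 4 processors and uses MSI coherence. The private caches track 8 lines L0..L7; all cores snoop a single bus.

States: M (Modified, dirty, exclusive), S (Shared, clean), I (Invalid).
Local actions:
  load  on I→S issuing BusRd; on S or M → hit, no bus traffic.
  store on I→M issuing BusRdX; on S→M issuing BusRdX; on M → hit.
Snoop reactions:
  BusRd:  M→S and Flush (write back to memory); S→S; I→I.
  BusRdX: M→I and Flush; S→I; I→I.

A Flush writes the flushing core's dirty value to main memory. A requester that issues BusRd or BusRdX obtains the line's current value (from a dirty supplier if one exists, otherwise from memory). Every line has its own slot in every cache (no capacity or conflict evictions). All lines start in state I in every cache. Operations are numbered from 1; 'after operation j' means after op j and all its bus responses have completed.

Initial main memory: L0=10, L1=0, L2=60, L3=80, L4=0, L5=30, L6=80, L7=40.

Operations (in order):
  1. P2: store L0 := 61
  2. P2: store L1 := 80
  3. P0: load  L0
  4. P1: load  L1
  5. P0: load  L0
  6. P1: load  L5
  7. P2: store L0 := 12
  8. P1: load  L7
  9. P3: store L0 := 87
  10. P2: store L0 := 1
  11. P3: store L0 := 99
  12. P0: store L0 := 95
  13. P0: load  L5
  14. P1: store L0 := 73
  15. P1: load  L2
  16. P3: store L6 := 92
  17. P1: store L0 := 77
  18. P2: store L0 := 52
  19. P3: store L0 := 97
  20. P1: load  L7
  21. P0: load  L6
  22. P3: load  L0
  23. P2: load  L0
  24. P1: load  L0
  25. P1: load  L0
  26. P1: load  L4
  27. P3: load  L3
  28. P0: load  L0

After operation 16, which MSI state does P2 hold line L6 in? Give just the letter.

state = I

step 1: P2: store L0 := 61  ⟶  IIMI  (L0)  txn=BusRdX  M[L0]=10
step 2: P2: store L1 := 80  ⟶  IIMI  (L1)  txn=BusRdX  M[L1]=0
step 3: P0: load  L0  ⟶  SISI  (L0)  txn=BusRd+Flush  M[L0]=61
step 4: P1: load  L1  ⟶  ISSI  (L1)  txn=BusRd+Flush  M[L1]=80
step 5: P0: load  L0  ⟶  SISI  (L0)  txn=∅  M[L0]=61
step 6: P1: load  L5  ⟶  ISII  (L5)  txn=BusRd  M[L5]=30
step 7: P2: store L0 := 12  ⟶  IIMI  (L0)  txn=BusRdX  M[L0]=61
step 8: P1: load  L7  ⟶  ISII  (L7)  txn=BusRd  M[L7]=40
step 9: P3: store L0 := 87  ⟶  IIIM  (L0)  txn=BusRdX+Flush  M[L0]=12
step 10: P2: store L0 := 1  ⟶  IIMI  (L0)  txn=BusRdX+Flush  M[L0]=87
step 11: P3: store L0 := 99  ⟶  IIIM  (L0)  txn=BusRdX+Flush  M[L0]=1
step 12: P0: store L0 := 95  ⟶  MIII  (L0)  txn=BusRdX+Flush  M[L0]=99
step 13: P0: load  L5  ⟶  SSII  (L5)  txn=BusRd  M[L5]=30
step 14: P1: store L0 := 73  ⟶  IMII  (L0)  txn=BusRdX+Flush  M[L0]=95
step 15: P1: load  L2  ⟶  ISII  (L2)  txn=BusRd  M[L2]=60
step 16: P3: store L6 := 92  ⟶  IIIM  (L6)  txn=BusRdX  M[L6]=80
step 17: P1: store L0 := 77  ⟶  IMII  (L0)  txn=∅  M[L0]=95
step 18: P2: store L0 := 52  ⟶  IIMI  (L0)  txn=BusRdX+Flush  M[L0]=77
step 19: P3: store L0 := 97  ⟶  IIIM  (L0)  txn=BusRdX+Flush  M[L0]=52
step 20: P1: load  L7  ⟶  ISII  (L7)  txn=∅  M[L7]=40
step 21: P0: load  L6  ⟶  SIIS  (L6)  txn=BusRd+Flush  M[L6]=92
step 22: P3: load  L0  ⟶  IIIM  (L0)  txn=∅  M[L0]=52
step 23: P2: load  L0  ⟶  IISS  (L0)  txn=BusRd+Flush  M[L0]=97
step 24: P1: load  L0  ⟶  ISSS  (L0)  txn=BusRd  M[L0]=97
step 25: P1: load  L0  ⟶  ISSS  (L0)  txn=∅  M[L0]=97
step 26: P1: load  L4  ⟶  ISII  (L4)  txn=BusRd  M[L4]=0
step 27: P3: load  L3  ⟶  IIIS  (L3)  txn=BusRd  M[L3]=80
step 28: P0: load  L0  ⟶  SSSS  (L0)  txn=BusRd  M[L0]=97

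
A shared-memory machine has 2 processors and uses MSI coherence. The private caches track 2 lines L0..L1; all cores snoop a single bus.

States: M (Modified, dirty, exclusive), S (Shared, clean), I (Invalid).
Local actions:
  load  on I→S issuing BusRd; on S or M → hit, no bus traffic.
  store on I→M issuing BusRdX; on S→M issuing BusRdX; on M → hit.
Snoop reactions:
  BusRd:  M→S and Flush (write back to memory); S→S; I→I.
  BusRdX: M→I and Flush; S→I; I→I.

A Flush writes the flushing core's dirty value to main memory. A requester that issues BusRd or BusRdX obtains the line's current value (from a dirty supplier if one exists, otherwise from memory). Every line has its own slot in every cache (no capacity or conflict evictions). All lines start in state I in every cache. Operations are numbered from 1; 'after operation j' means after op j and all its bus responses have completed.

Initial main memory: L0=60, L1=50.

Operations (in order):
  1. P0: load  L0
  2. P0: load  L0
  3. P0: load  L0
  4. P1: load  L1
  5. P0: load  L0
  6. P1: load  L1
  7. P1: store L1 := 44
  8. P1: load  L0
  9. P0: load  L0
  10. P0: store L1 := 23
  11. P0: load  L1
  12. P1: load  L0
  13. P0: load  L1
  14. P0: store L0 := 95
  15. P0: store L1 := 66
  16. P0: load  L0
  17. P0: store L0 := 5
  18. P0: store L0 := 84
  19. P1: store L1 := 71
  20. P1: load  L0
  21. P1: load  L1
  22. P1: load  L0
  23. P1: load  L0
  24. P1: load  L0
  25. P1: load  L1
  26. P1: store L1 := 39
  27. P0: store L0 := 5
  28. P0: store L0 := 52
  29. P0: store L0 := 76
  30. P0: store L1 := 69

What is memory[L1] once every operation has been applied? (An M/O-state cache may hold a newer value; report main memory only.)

step 1: P0: load  L0  ⟶  SI  (L0)  txn=BusRd  M[L0]=60
step 2: P0: load  L0  ⟶  SI  (L0)  txn=∅  M[L0]=60
step 3: P0: load  L0  ⟶  SI  (L0)  txn=∅  M[L0]=60
step 4: P1: load  L1  ⟶  IS  (L1)  txn=BusRd  M[L1]=50
step 5: P0: load  L0  ⟶  SI  (L0)  txn=∅  M[L0]=60
step 6: P1: load  L1  ⟶  IS  (L1)  txn=∅  M[L1]=50
step 7: P1: store L1 := 44  ⟶  IM  (L1)  txn=BusRdX  M[L1]=50
step 8: P1: load  L0  ⟶  SS  (L0)  txn=BusRd  M[L0]=60
step 9: P0: load  L0  ⟶  SS  (L0)  txn=∅  M[L0]=60
step 10: P0: store L1 := 23  ⟶  MI  (L1)  txn=BusRdX+Flush  M[L1]=44
step 11: P0: load  L1  ⟶  MI  (L1)  txn=∅  M[L1]=44
step 12: P1: load  L0  ⟶  SS  (L0)  txn=∅  M[L0]=60
step 13: P0: load  L1  ⟶  MI  (L1)  txn=∅  M[L1]=44
step 14: P0: store L0 := 95  ⟶  MI  (L0)  txn=BusRdX  M[L0]=60
step 15: P0: store L1 := 66  ⟶  MI  (L1)  txn=∅  M[L1]=44
step 16: P0: load  L0  ⟶  MI  (L0)  txn=∅  M[L0]=60
step 17: P0: store L0 := 5  ⟶  MI  (L0)  txn=∅  M[L0]=60
step 18: P0: store L0 := 84  ⟶  MI  (L0)  txn=∅  M[L0]=60
step 19: P1: store L1 := 71  ⟶  IM  (L1)  txn=BusRdX+Flush  M[L1]=66
step 20: P1: load  L0  ⟶  SS  (L0)  txn=BusRd+Flush  M[L0]=84
step 21: P1: load  L1  ⟶  IM  (L1)  txn=∅  M[L1]=66
step 22: P1: load  L0  ⟶  SS  (L0)  txn=∅  M[L0]=84
step 23: P1: load  L0  ⟶  SS  (L0)  txn=∅  M[L0]=84
step 24: P1: load  L0  ⟶  SS  (L0)  txn=∅  M[L0]=84
step 25: P1: load  L1  ⟶  IM  (L1)  txn=∅  M[L1]=66
step 26: P1: store L1 := 39  ⟶  IM  (L1)  txn=∅  M[L1]=66
step 27: P0: store L0 := 5  ⟶  MI  (L0)  txn=BusRdX  M[L0]=84
step 28: P0: store L0 := 52  ⟶  MI  (L0)  txn=∅  M[L0]=84
step 29: P0: store L0 := 76  ⟶  MI  (L0)  txn=∅  M[L0]=84
step 30: P0: store L1 := 69  ⟶  MI  (L1)  txn=BusRdX+Flush  M[L1]=39

memory[L1] = 39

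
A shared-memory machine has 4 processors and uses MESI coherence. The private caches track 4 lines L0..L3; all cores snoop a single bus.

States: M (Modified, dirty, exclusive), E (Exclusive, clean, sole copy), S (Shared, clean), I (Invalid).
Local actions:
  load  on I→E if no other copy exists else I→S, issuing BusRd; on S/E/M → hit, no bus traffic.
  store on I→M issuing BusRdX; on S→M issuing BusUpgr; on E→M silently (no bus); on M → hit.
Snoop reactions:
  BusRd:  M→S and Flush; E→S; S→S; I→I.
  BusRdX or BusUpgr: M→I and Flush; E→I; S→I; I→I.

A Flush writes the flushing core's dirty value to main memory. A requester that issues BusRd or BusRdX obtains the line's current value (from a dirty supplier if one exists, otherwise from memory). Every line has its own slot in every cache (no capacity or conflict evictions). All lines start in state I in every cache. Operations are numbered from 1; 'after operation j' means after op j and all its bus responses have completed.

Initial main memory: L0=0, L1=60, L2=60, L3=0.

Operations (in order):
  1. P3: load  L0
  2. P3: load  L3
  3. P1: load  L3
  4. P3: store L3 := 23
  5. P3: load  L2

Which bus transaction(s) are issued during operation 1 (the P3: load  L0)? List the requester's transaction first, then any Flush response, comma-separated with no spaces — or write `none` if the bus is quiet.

bus = BusRd

1. P3: load  L0  bus=[BusRd]  L0: P0=I P1=I P2=I P3=E  mem[L0]=0
2. P3: load  L3  bus=[BusRd]  L3: P0=I P1=I P2=I P3=E  mem[L3]=0
3. P1: load  L3  bus=[BusRd]  L3: P0=I P1=S P2=I P3=S  mem[L3]=0
4. P3: store L3 := 23  bus=[BusUpgr]  L3: P0=I P1=I P2=I P3=M  mem[L3]=0
5. P3: load  L2  bus=[BusRd]  L2: P0=I P1=I P2=I P3=E  mem[L2]=60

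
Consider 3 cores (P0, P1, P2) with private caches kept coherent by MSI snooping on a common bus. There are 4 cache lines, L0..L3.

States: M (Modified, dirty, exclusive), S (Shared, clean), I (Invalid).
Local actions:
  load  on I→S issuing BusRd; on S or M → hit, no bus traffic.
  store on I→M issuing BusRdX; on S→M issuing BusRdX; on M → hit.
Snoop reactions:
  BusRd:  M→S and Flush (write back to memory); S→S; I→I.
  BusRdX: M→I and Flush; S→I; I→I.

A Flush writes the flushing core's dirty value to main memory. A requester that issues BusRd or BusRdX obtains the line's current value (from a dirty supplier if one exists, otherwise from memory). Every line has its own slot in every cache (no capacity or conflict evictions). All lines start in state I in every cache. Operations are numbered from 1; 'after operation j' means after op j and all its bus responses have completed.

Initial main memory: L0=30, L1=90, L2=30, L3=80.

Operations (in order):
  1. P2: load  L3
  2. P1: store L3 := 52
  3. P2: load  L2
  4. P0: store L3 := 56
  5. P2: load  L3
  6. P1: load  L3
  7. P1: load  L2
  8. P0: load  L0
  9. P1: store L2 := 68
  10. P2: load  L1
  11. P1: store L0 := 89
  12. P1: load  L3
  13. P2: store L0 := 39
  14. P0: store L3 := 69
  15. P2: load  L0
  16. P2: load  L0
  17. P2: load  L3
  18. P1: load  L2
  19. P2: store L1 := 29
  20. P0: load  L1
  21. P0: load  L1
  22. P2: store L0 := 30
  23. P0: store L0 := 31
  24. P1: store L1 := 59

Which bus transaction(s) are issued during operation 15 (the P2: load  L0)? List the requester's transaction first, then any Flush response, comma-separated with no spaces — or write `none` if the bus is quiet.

bus = none

[1] P2: load  L3 | P0:I, P1:I, P2:S(80) | bus: BusRd
[2] P1: store L3 := 52 | P0:I, P1:M(52), P2:I | bus: BusRdX
[3] P2: load  L2 | P0:I, P1:I, P2:S(30) | bus: BusRd
[4] P0: store L3 := 56 | P0:M(56), P1:I, P2:I | bus: BusRdX,Flush
[5] P2: load  L3 | P0:S(56), P1:I, P2:S(56) | bus: BusRd,Flush
[6] P1: load  L3 | P0:S(56), P1:S(56), P2:S(56) | bus: BusRd
[7] P1: load  L2 | P0:I, P1:S(30), P2:S(30) | bus: BusRd
[8] P0: load  L0 | P0:S(30), P1:I, P2:I | bus: BusRd
[9] P1: store L2 := 68 | P0:I, P1:M(68), P2:I | bus: BusRdX
[10] P2: load  L1 | P0:I, P1:I, P2:S(90) | bus: BusRd
[11] P1: store L0 := 89 | P0:I, P1:M(89), P2:I | bus: BusRdX
[12] P1: load  L3 | P0:S(56), P1:S(56), P2:S(56) | bus: none
[13] P2: store L0 := 39 | P0:I, P1:I, P2:M(39) | bus: BusRdX,Flush
[14] P0: store L3 := 69 | P0:M(69), P1:I, P2:I | bus: BusRdX
[15] P2: load  L0 | P0:I, P1:I, P2:M(39) | bus: none
[16] P2: load  L0 | P0:I, P1:I, P2:M(39) | bus: none
[17] P2: load  L3 | P0:S(69), P1:I, P2:S(69) | bus: BusRd,Flush
[18] P1: load  L2 | P0:I, P1:M(68), P2:I | bus: none
[19] P2: store L1 := 29 | P0:I, P1:I, P2:M(29) | bus: BusRdX
[20] P0: load  L1 | P0:S(29), P1:I, P2:S(29) | bus: BusRd,Flush
[21] P0: load  L1 | P0:S(29), P1:I, P2:S(29) | bus: none
[22] P2: store L0 := 30 | P0:I, P1:I, P2:M(30) | bus: none
[23] P0: store L0 := 31 | P0:M(31), P1:I, P2:I | bus: BusRdX,Flush
[24] P1: store L1 := 59 | P0:I, P1:M(59), P2:I | bus: BusRdX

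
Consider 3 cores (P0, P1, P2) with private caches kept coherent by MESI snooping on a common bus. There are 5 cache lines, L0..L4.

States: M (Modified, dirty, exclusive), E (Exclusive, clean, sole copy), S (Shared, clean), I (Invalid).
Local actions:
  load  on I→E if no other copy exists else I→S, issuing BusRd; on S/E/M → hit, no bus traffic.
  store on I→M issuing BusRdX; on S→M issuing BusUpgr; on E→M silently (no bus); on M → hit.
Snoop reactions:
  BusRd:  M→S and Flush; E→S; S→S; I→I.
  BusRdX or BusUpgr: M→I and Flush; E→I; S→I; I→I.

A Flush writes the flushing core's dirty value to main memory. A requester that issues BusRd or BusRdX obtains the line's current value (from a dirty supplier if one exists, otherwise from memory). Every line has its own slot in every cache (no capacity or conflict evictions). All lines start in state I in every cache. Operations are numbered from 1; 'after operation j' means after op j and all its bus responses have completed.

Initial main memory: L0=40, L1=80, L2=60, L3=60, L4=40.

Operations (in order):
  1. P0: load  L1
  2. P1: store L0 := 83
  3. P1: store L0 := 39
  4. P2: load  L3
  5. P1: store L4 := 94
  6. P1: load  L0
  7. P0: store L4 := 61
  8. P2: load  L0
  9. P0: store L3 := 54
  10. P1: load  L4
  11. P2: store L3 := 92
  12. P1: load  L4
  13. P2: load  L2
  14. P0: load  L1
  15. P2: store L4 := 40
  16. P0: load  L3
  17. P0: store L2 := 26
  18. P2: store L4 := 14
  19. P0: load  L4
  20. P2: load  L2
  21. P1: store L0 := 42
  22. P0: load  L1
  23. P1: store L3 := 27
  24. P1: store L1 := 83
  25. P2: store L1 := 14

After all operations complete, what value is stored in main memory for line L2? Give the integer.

memory[L2] = 26

  op1 P0: load  L1 → E/I/I on L1; bus BusRd; mem=80
  op2 P1: store L0 := 83 → I/M/I on L0; bus BusRdX; mem=40
  op3 P1: store L0 := 39 → I/M/I on L0; bus (none); mem=40
  op4 P2: load  L3 → I/I/E on L3; bus BusRd; mem=60
  op5 P1: store L4 := 94 → I/M/I on L4; bus BusRdX; mem=40
  op6 P1: load  L0 → I/M/I on L0; bus (none); mem=40
  op7 P0: store L4 := 61 → M/I/I on L4; bus BusRdX Flush; mem=94
  op8 P2: load  L0 → I/S/S on L0; bus BusRd Flush; mem=39
  op9 P0: store L3 := 54 → M/I/I on L3; bus BusRdX; mem=60
  op10 P1: load  L4 → S/S/I on L4; bus BusRd Flush; mem=61
  op11 P2: store L3 := 92 → I/I/M on L3; bus BusRdX Flush; mem=54
  op12 P1: load  L4 → S/S/I on L4; bus (none); mem=61
  op13 P2: load  L2 → I/I/E on L2; bus BusRd; mem=60
  op14 P0: load  L1 → E/I/I on L1; bus (none); mem=80
  op15 P2: store L4 := 40 → I/I/M on L4; bus BusRdX; mem=61
  op16 P0: load  L3 → S/I/S on L3; bus BusRd Flush; mem=92
  op17 P0: store L2 := 26 → M/I/I on L2; bus BusRdX; mem=60
  op18 P2: store L4 := 14 → I/I/M on L4; bus (none); mem=61
  op19 P0: load  L4 → S/I/S on L4; bus BusRd Flush; mem=14
  op20 P2: load  L2 → S/I/S on L2; bus BusRd Flush; mem=26
  op21 P1: store L0 := 42 → I/M/I on L0; bus BusUpgr; mem=39
  op22 P0: load  L1 → E/I/I on L1; bus (none); mem=80
  op23 P1: store L3 := 27 → I/M/I on L3; bus BusRdX; mem=92
  op24 P1: store L1 := 83 → I/M/I on L1; bus BusRdX; mem=80
  op25 P2: store L1 := 14 → I/I/M on L1; bus BusRdX Flush; mem=83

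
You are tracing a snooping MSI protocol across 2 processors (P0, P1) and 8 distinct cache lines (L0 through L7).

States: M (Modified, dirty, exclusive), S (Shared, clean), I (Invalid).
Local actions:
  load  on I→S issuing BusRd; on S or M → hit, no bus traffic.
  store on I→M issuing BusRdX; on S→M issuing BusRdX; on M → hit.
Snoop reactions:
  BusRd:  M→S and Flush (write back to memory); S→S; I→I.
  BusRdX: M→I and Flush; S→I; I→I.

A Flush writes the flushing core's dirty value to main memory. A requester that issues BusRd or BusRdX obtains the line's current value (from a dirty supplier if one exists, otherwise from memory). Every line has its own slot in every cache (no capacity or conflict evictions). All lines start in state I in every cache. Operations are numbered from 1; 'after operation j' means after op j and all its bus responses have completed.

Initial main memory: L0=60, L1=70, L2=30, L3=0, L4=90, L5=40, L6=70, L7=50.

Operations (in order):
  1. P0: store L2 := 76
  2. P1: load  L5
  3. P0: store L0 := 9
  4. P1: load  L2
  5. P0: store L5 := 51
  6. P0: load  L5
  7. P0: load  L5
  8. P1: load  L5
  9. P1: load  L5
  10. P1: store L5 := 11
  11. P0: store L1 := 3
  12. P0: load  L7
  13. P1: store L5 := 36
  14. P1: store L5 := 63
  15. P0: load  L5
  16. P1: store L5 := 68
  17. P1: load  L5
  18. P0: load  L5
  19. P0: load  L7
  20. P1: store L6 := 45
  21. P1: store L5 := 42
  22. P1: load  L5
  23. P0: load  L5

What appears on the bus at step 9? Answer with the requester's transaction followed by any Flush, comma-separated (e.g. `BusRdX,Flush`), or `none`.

step 1: P0: store L2 := 76  ⟶  MI  (L2)  txn=BusRdX  M[L2]=30
step 2: P1: load  L5  ⟶  IS  (L5)  txn=BusRd  M[L5]=40
step 3: P0: store L0 := 9  ⟶  MI  (L0)  txn=BusRdX  M[L0]=60
step 4: P1: load  L2  ⟶  SS  (L2)  txn=BusRd+Flush  M[L2]=76
step 5: P0: store L5 := 51  ⟶  MI  (L5)  txn=BusRdX  M[L5]=40
step 6: P0: load  L5  ⟶  MI  (L5)  txn=∅  M[L5]=40
step 7: P0: load  L5  ⟶  MI  (L5)  txn=∅  M[L5]=40
step 8: P1: load  L5  ⟶  SS  (L5)  txn=BusRd+Flush  M[L5]=51
step 9: P1: load  L5  ⟶  SS  (L5)  txn=∅  M[L5]=51
step 10: P1: store L5 := 11  ⟶  IM  (L5)  txn=BusRdX  M[L5]=51
step 11: P0: store L1 := 3  ⟶  MI  (L1)  txn=BusRdX  M[L1]=70
step 12: P0: load  L7  ⟶  SI  (L7)  txn=BusRd  M[L7]=50
step 13: P1: store L5 := 36  ⟶  IM  (L5)  txn=∅  M[L5]=51
step 14: P1: store L5 := 63  ⟶  IM  (L5)  txn=∅  M[L5]=51
step 15: P0: load  L5  ⟶  SS  (L5)  txn=BusRd+Flush  M[L5]=63
step 16: P1: store L5 := 68  ⟶  IM  (L5)  txn=BusRdX  M[L5]=63
step 17: P1: load  L5  ⟶  IM  (L5)  txn=∅  M[L5]=63
step 18: P0: load  L5  ⟶  SS  (L5)  txn=BusRd+Flush  M[L5]=68
step 19: P0: load  L7  ⟶  SI  (L7)  txn=∅  M[L7]=50
step 20: P1: store L6 := 45  ⟶  IM  (L6)  txn=BusRdX  M[L6]=70
step 21: P1: store L5 := 42  ⟶  IM  (L5)  txn=BusRdX  M[L5]=68
step 22: P1: load  L5  ⟶  IM  (L5)  txn=∅  M[L5]=68
step 23: P0: load  L5  ⟶  SS  (L5)  txn=BusRd+Flush  M[L5]=42

bus = none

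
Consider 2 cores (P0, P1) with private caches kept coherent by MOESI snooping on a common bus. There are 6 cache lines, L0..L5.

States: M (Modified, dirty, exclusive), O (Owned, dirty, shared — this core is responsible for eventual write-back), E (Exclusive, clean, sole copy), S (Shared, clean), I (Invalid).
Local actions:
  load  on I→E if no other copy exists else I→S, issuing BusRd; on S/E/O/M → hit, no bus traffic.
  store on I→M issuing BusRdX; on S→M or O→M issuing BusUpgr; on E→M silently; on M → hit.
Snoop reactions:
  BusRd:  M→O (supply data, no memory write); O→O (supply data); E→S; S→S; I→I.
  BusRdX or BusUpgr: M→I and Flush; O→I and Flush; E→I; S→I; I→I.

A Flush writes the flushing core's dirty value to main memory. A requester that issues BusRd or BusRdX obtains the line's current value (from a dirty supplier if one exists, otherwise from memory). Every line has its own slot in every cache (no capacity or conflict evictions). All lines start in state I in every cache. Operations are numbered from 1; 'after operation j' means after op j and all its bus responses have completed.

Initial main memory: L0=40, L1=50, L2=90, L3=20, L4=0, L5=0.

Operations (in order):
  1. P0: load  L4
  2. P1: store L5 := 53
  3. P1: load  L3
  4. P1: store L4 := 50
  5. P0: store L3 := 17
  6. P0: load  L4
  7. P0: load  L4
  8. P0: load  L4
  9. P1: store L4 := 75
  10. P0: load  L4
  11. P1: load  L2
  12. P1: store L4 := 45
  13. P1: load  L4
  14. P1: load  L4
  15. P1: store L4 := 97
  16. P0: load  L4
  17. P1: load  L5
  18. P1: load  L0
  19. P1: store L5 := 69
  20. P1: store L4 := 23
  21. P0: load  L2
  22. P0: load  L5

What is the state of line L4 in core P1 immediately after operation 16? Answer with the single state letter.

state = O

step 1: P0: load  L4  ⟶  EI  (L4)  txn=BusRd  M[L4]=0
step 2: P1: store L5 := 53  ⟶  IM  (L5)  txn=BusRdX  M[L5]=0
step 3: P1: load  L3  ⟶  IE  (L3)  txn=BusRd  M[L3]=20
step 4: P1: store L4 := 50  ⟶  IM  (L4)  txn=BusRdX  M[L4]=0
step 5: P0: store L3 := 17  ⟶  MI  (L3)  txn=BusRdX  M[L3]=20
step 6: P0: load  L4  ⟶  SO  (L4)  txn=BusRd  M[L4]=0
step 7: P0: load  L4  ⟶  SO  (L4)  txn=∅  M[L4]=0
step 8: P0: load  L4  ⟶  SO  (L4)  txn=∅  M[L4]=0
step 9: P1: store L4 := 75  ⟶  IM  (L4)  txn=BusUpgr  M[L4]=0
step 10: P0: load  L4  ⟶  SO  (L4)  txn=BusRd  M[L4]=0
step 11: P1: load  L2  ⟶  IE  (L2)  txn=BusRd  M[L2]=90
step 12: P1: store L4 := 45  ⟶  IM  (L4)  txn=BusUpgr  M[L4]=0
step 13: P1: load  L4  ⟶  IM  (L4)  txn=∅  M[L4]=0
step 14: P1: load  L4  ⟶  IM  (L4)  txn=∅  M[L4]=0
step 15: P1: store L4 := 97  ⟶  IM  (L4)  txn=∅  M[L4]=0
step 16: P0: load  L4  ⟶  SO  (L4)  txn=BusRd  M[L4]=0
step 17: P1: load  L5  ⟶  IM  (L5)  txn=∅  M[L5]=0
step 18: P1: load  L0  ⟶  IE  (L0)  txn=BusRd  M[L0]=40
step 19: P1: store L5 := 69  ⟶  IM  (L5)  txn=∅  M[L5]=0
step 20: P1: store L4 := 23  ⟶  IM  (L4)  txn=BusUpgr  M[L4]=0
step 21: P0: load  L2  ⟶  SS  (L2)  txn=BusRd  M[L2]=90
step 22: P0: load  L5  ⟶  SO  (L5)  txn=BusRd  M[L5]=0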